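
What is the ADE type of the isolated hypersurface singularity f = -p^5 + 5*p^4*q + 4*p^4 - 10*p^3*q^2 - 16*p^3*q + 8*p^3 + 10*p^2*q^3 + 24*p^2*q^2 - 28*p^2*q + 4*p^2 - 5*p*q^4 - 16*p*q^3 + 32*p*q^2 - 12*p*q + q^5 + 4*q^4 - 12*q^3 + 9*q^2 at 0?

A_{4}

The Hessian of f at 0 has rank 1. Corank 1: A-series; mu = 4 gives A_4.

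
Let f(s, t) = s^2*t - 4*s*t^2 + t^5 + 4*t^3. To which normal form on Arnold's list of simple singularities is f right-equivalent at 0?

D_6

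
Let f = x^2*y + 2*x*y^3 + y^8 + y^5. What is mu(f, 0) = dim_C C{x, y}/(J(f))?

9

The Hessian of f at 0 is [[0, 0], [0, 0]] with rank 0, so corank 2. A Groebner basis of the Jacobian ideal J(f) in C{x,y} is {x^4, x^3*y - x^2/8 - x*y^2/8, x^3 + x^2*y^2, x*y + y^3}; counting standard monomials gives mu = 9. Corank 2; j^3 = x^2*y has shape L^2 M (L != M), so D-series; mu = 9 gives D_9.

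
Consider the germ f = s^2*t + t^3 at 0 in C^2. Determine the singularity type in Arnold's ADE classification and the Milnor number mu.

Type D_4, Milnor number mu = 4.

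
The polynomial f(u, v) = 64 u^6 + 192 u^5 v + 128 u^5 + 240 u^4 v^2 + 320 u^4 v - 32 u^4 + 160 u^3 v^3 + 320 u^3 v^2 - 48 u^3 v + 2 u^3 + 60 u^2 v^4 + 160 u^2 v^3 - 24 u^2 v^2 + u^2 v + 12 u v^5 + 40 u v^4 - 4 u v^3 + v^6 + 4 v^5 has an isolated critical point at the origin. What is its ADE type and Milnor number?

The Hessian of f at 0 has rank 0. Corank 2; j^3 = u^2*(2*u + v) has shape L^2 M (L != M), so D-series; mu = 7 gives D_7.

Type D_{7}, Milnor number mu = 7.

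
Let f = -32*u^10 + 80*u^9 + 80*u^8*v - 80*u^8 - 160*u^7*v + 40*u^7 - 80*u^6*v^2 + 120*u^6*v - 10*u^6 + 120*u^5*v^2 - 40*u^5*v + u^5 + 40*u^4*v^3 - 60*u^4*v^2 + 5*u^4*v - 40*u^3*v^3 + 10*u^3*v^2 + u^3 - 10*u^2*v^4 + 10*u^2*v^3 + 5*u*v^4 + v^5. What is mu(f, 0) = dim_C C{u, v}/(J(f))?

8

The Hessian of f at 0 is [[0, 0], [0, 0]] with rank 0, so corank 2. A Groebner basis of the Jacobian ideal J(f) in C{u,v} is {v^5, u*v^3 + v^4/4, u^2}; counting standard monomials gives mu = 8. Corank 2; j^3 = u^3 is a perfect cube, so E-series; the 5-jet and mu = 8 give E_8.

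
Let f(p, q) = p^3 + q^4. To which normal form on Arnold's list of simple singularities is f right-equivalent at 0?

E_6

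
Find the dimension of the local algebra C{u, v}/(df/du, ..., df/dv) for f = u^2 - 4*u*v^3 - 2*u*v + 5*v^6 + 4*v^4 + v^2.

5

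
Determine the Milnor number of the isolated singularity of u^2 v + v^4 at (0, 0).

5

The Hessian of f at 0 is [[0, 0], [0, 0]] with rank 0, so corank 2. A Groebner basis of the Jacobian ideal J(f) in C{u,v} is {u^3, u^2/4 + v^3, u*v}; counting standard monomials gives mu = 5. Corank 2; j^3 = u^2*v has shape L^2 M (L != M), so D-series; mu = 5 gives D_5.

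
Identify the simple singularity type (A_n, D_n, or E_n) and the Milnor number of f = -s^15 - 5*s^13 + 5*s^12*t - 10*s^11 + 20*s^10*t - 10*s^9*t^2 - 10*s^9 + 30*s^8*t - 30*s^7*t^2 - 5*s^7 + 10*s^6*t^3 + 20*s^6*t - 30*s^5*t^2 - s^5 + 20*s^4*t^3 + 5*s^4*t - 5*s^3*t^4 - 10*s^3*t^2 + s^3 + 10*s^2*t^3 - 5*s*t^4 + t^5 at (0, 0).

The Hessian of f at 0 has rank 0. Corank 2; j^3 = s^3 is a perfect cube, so E-series; the 5-jet and mu = 8 give E_8.

Type E8, Milnor number mu = 8.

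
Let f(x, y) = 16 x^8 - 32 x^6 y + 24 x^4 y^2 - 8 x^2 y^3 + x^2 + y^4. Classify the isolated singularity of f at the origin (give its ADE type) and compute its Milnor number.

Type A_3, Milnor number mu = 3.

The Hessian of f at 0 is [[2, 0], [0, 0]] with rank 1, so corank 1. A Groebner basis of the Jacobian ideal J(f) in C{x,y} is {y^3, x}; counting standard monomials gives mu = 3. Corank 1: A-series; mu = 3 gives A_3.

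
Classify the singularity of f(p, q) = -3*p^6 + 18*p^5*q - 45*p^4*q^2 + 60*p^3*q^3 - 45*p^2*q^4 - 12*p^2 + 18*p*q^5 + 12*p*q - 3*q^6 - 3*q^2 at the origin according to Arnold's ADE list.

A_5

The Hessian of f at 0 is [[-24, 12], [12, -6]] with rank 1, so corank 1. A Groebner basis of the Jacobian ideal J(f) in C{p,q} is {q^5, p - q/2}; counting standard monomials gives mu = 5. Corank 1: A-series; mu = 5 gives A_5.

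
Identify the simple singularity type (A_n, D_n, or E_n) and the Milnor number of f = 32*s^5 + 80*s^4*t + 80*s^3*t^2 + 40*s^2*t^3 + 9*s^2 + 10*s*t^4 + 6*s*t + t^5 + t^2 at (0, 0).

The Hessian of f at 0 has rank 1. Corank 1: A-series; mu = 4 gives A_4.

Type A_{4}, Milnor number mu = 4.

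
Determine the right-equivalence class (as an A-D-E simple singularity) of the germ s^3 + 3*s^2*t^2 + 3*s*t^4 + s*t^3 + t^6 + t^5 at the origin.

E_7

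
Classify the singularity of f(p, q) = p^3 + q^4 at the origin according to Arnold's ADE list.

The Hessian of f at 0 has rank 0. Corank 2; j^3 = p^3 is a perfect cube, so E-series; the 4-jet and mu = 6 give E_6.

E_{6}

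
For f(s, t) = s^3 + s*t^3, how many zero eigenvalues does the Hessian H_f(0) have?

2

Hessian at 0 has rank 0.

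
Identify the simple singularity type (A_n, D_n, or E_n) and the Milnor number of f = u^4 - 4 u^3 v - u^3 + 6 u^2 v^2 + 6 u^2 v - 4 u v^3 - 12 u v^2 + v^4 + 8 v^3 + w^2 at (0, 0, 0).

The Hessian of f at 0 is [[0, 0, 0], [0, 0, 0], [0, 0, 2]] with rank 1, so corank 2. A Groebner basis of the Jacobian ideal J(f) in C{u,v,w} is {v^4, u*v^2 - 5*v^3/3, u^2 - 4*u*v + 4*v^2, w}; counting standard monomials gives mu = 6. Corank 2; j^3 = -(u - 2*v)^3 is a perfect cube, so E-series; the 4-jet and mu = 6 give E_6.

Type E_{6}, Milnor number mu = 6.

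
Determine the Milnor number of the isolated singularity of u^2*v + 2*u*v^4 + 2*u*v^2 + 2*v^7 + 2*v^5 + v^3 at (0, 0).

8

The Hessian of f at 0 has rank 0. Corank 2; j^3 = v*(u + v)^2 has shape L^2 M (L != M), so D-series; mu = 8 gives D_8.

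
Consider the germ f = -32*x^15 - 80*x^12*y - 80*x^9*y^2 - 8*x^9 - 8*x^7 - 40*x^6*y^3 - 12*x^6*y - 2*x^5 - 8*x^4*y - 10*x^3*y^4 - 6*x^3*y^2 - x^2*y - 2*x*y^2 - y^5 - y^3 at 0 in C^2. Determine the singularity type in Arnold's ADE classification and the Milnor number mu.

Type D_6, Milnor number mu = 6.

The Hessian of f at 0 is [[0, 0], [0, 0]] with rank 0, so corank 2. A Groebner basis of the Jacobian ideal J(f) in C{x,y} is {-x*y/2 + y^4 - y^2/2, x*y^2 + y^3, x^2 + 9*x*y/2 + 7*y^2/2}; counting standard monomials gives mu = 6. Corank 2; j^3 = -y*(x + y)^2 has shape L^2 M (L != M), so D-series; mu = 6 gives D_6.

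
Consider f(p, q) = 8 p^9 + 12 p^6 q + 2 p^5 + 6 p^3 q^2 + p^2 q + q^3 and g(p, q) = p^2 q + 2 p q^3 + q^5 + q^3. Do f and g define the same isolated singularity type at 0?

Yes.

The Hessian of f at 0 has rank 0. Corank 2; j^3 = q*(p^2 + q^2) splits into three distinct lines over C (the quadratic factor has nonzero discriminant), so D_4. The Hessian of g at 0 has rank 0. Corank 2; j^3 = q*(p^2 + q^2) splits into three distinct lines over C (the quadratic factor has nonzero discriminant), so D_4. Both have type D_4, hence right-equivalent.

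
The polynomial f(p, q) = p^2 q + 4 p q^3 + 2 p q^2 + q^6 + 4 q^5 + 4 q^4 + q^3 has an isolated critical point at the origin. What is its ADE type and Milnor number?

The Hessian of f at 0 is [[0, 0], [0, 0]] with rank 0, so corank 2. A Groebner basis of the Jacobian ideal J(f) in C{p,q} is {p^3 - 2*p^2 - 7*p*q^2 - p*q + q^2, p^2*q + 2*p^2/3 + 10*p*q^2/3 + p*q/6 - q^2/2, p*q/2 + q^3 + q^2/2}; counting standard monomials gives mu = 7. Corank 2; j^3 = q*(p + q)^2 has shape L^2 M (L != M), so D-series; mu = 7 gives D_7.

Type D7, Milnor number mu = 7.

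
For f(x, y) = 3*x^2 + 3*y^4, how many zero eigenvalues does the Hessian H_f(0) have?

Hessian at 0 has rank 1.

1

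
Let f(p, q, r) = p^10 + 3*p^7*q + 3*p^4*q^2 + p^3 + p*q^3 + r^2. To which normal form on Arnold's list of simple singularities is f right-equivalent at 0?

E_{7}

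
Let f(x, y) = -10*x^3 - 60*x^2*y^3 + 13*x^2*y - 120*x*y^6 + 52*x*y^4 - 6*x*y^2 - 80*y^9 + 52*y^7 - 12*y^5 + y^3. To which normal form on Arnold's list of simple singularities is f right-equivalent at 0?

D_{4}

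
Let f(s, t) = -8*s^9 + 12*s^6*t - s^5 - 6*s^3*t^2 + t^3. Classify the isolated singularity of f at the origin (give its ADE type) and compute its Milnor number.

Type E_{8}, Milnor number mu = 8.

The Hessian of f at 0 is [[0, 0], [0, 0]] with rank 0, so corank 2. A Groebner basis of the Jacobian ideal J(f) in C{s,t} is {s^4, s^3*t - t^2/4, s*t^2, t^3}; counting standard monomials gives mu = 8. Corank 2; j^3 = t^3 is a perfect cube, so E-series; the 5-jet and mu = 8 give E_8.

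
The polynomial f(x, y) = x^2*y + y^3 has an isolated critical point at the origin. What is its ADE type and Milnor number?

Type D4, Milnor number mu = 4.

The Hessian of f at 0 is [[0, 0], [0, 0]] with rank 0, so corank 2. A Groebner basis of the Jacobian ideal J(f) in C{x,y} is {y^3, x^2 + 3*y^2, x*y}; counting standard monomials gives mu = 4. Corank 2; j^3 = y*(x^2 + y^2) splits into three distinct lines over C (the quadratic factor has nonzero discriminant), so D_4.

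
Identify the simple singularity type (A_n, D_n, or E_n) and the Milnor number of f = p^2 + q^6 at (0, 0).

The Hessian of f at 0 is [[2, 0], [0, 0]] with rank 1, so corank 1. A Groebner basis of the Jacobian ideal J(f) in C{p,q} is {q^5, p}; counting standard monomials gives mu = 5. Corank 1: A-series; mu = 5 gives A_5.

Type A_{5}, Milnor number mu = 5.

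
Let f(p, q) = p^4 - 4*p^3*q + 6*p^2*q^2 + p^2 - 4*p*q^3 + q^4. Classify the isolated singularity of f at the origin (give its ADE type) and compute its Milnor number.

Type A_3, Milnor number mu = 3.

The Hessian of f at 0 has rank 1. Corank 1: A-series; mu = 3 gives A_3.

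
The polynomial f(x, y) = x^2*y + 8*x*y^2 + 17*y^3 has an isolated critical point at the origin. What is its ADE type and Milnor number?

Type D4, Milnor number mu = 4.

The Hessian of f at 0 is [[0, 0], [0, 0]] with rank 0, so corank 2. A Groebner basis of the Jacobian ideal J(f) in C{x,y} is {y^3, x^2 - 13*y^2, x*y + 4*y^2}; counting standard monomials gives mu = 4. Corank 2; j^3 = y*(x^2 + 8*x*y + 17*y^2) splits into three distinct lines over C (the quadratic factor has nonzero discriminant), so D_4.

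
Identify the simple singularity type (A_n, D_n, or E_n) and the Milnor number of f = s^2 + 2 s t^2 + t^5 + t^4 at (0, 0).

Type A4, Milnor number mu = 4.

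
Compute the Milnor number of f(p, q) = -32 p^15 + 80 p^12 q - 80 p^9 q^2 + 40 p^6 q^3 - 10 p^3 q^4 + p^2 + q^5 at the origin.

4

The Hessian of f at 0 has rank 1. Corank 1: A-series; mu = 4 gives A_4.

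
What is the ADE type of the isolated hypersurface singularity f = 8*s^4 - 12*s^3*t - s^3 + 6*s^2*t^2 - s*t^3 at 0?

E7

The Hessian of f at 0 is [[0, 0], [0, 0]] with rank 0, so corank 2. A Groebner basis of the Jacobian ideal J(f) in C{s,t} is {3*s^2/4 + t^4 + t^3/4, s^3, s^2*t - s^2/4 - t^3/12, -s^2 + s*t^2 - t^3/3}; counting standard monomials gives mu = 7. Corank 2; j^3 = -s^3 is a perfect cube, so E-series; the 4-jet and mu = 7 give E_7.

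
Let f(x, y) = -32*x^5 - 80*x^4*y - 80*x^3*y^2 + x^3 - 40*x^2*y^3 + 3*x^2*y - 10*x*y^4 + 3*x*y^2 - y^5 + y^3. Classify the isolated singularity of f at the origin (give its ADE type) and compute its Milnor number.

The Hessian of f at 0 has rank 0. Corank 2; j^3 = (x + y)^3 is a perfect cube, so E-series; the 5-jet and mu = 8 give E_8.

Type E_{8}, Milnor number mu = 8.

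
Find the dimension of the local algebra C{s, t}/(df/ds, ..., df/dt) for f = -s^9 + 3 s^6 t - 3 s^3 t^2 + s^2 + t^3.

The Hessian of f at 0 is [[2, 0], [0, 0]] with rank 1, so corank 1. A Groebner basis of the Jacobian ideal J(f) in C{s,t} is {t^2, s}; counting standard monomials gives mu = 2. Corank 1: A-series; mu = 2 gives A_2.

2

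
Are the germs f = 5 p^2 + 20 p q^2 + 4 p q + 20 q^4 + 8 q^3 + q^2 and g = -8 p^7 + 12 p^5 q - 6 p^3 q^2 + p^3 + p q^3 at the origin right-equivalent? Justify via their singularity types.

No.

The Hessian of f at 0 is [[10, 4], [4, 2]] with rank 2, so corank 0. A Groebner basis of the Jacobian ideal J(f) in C{p,q} is {p, q}; counting standard monomials gives mu = 1. Corank 0: nondegenerate Morse point, so A_1. The Hessian of g at 0 is [[0, 0], [0, 0]] with rank 0, so corank 2. A Groebner basis of the Jacobian ideal J(g) in C{p,q} is {p^3, p*q^2, 3*p^2 + q^3}; counting standard monomials gives mu = 7. Corank 2; j^3 = p^3 is a perfect cube, so E-series; the 4-jet and mu = 7 give E_7. f is A_1 but g is E_7, hence not right-equivalent.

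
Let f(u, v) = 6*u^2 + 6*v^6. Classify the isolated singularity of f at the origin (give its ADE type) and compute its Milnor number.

Type A5, Milnor number mu = 5.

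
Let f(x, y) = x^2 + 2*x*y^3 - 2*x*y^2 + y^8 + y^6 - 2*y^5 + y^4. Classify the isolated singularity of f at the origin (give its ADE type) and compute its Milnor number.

The Hessian of f at 0 is [[2, 0], [0, 0]] with rank 1, so corank 1. A Groebner basis of the Jacobian ideal J(f) in C{x,y} is {x^3 - x^2 + 2*x*y^2 + x*y + x - y^2, x^2*y + 2*x^2 - 3*x*y^2 - x*y - x + y^2, x + y^3 - y^2}; counting standard monomials gives mu = 7. Corank 1: A-series; mu = 7 gives A_7.

Type A_{7}, Milnor number mu = 7.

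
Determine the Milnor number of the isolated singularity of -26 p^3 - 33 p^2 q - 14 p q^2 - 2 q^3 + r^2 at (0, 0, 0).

4

The Hessian of f at 0 is [[0, 0, 0], [0, 0, 0], [0, 0, 2]] with rank 1, so corank 2. A Groebner basis of the Jacobian ideal J(f) in C{p,q,r} is {q^3, p^2 - 2*q^2/3, p*q + q^2, r}; counting standard monomials gives mu = 4. Corank 2; j^3 = -(2*p + q)*(13*p^2 + 10*p*q + 2*q^2) splits into three distinct lines over C (the quadratic factor has nonzero discriminant), so D_4.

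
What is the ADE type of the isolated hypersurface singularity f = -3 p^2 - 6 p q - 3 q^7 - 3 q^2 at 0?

A_6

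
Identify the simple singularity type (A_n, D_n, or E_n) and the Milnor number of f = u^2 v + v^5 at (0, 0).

Type D6, Milnor number mu = 6.

The Hessian of f at 0 has rank 0. Corank 2; j^3 = u^2*v has shape L^2 M (L != M), so D-series; mu = 6 gives D_6.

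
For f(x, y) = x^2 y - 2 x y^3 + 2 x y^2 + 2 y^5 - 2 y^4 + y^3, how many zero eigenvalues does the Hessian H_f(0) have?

2

The Hessian at 0 is [[0, 0], [0, 0]] of rank 0; hence corank 2.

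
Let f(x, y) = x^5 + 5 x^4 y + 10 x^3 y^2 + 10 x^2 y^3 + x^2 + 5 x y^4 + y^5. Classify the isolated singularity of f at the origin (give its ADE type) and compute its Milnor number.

Type A4, Milnor number mu = 4.

The Hessian of f at 0 has rank 1. Corank 1: A-series; mu = 4 gives A_4.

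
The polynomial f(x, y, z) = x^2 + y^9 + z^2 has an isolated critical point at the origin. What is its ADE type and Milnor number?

Type A8, Milnor number mu = 8.

The Hessian of f at 0 has rank 2. Corank 1: A-series; mu = 8 gives A_8.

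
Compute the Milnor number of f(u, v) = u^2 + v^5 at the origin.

The Hessian of f at 0 has rank 1. Corank 1: A-series; mu = 4 gives A_4.

4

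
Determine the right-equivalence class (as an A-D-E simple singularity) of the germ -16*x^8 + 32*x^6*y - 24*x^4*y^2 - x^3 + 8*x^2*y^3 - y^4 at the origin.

E_{6}

The Hessian of f at 0 has rank 0. Corank 2; j^3 = -x^3 is a perfect cube, so E-series; the 4-jet and mu = 6 give E_6.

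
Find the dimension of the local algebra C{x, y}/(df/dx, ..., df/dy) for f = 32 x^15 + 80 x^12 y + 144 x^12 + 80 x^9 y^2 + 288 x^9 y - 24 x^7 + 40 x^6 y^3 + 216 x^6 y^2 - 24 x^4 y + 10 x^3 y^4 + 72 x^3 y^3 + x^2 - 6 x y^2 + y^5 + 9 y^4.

4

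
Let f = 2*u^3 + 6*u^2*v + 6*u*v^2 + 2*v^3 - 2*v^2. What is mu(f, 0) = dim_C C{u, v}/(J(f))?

2

The Hessian of f at 0 is [[0, 0], [0, -4]] with rank 1, so corank 1. A Groebner basis of the Jacobian ideal J(f) in C{u,v} is {u^2, v}; counting standard monomials gives mu = 2. Corank 1: A-series; mu = 2 gives A_2.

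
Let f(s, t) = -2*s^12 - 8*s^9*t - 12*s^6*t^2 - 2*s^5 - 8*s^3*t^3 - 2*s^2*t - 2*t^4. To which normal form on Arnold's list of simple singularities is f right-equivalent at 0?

D_5

The Hessian of f at 0 has rank 0. Corank 2; j^3 = -2*s^2*t has shape L^2 M (L != M), so D-series; mu = 5 gives D_5.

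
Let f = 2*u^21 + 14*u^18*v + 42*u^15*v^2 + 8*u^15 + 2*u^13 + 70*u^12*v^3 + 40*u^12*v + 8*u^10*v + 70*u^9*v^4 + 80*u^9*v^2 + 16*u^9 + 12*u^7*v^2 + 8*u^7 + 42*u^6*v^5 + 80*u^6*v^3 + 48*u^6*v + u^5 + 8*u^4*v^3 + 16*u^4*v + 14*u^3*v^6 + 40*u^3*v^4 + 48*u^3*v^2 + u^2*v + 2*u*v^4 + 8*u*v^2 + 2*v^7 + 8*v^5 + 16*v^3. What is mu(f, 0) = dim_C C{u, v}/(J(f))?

8

The Hessian of f at 0 has rank 0. Corank 2; j^3 = v*(u + 4*v)^2 has shape L^2 M (L != M), so D-series; mu = 8 gives D_8.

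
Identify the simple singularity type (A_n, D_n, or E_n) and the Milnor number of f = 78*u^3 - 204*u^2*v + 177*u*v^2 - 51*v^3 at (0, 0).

The Hessian of f at 0 is [[0, 0], [0, 0]] with rank 0, so corank 2. A Groebner basis of the Jacobian ideal J(f) in C{u,v} is {v^3, u^2 - 13*v^2/22, u*v - 17*v^2/22}; counting standard monomials gives mu = 4. Corank 2; j^3 = 3*(u - v)*(26*u^2 - 42*u*v + 17*v^2) splits into three distinct lines over C (the quadratic factor has nonzero discriminant), so D_4.

Type D_4, Milnor number mu = 4.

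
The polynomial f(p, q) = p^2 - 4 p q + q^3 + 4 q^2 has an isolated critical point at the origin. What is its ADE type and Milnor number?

The Hessian of f at 0 is [[2, -4], [-4, 8]] with rank 1, so corank 1. A Groebner basis of the Jacobian ideal J(f) in C{p,q} is {q^2, p - 2*q}; counting standard monomials gives mu = 2. Corank 1: A-series; mu = 2 gives A_2.

Type A_2, Milnor number mu = 2.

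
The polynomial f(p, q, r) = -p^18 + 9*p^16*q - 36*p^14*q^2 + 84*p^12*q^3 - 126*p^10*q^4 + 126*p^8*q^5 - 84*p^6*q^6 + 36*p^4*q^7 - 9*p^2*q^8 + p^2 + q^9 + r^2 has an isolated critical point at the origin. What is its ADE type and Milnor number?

Type A8, Milnor number mu = 8.

The Hessian of f at 0 has rank 2. Corank 1: A-series; mu = 8 gives A_8.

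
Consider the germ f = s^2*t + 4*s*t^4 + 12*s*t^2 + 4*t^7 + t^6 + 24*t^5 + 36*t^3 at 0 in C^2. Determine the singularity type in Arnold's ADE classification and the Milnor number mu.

The Hessian of f at 0 has rank 0. Corank 2; j^3 = t*(s + 6*t)^2 has shape L^2 M (L != M), so D-series; mu = 7 gives D_7.

Type D7, Milnor number mu = 7.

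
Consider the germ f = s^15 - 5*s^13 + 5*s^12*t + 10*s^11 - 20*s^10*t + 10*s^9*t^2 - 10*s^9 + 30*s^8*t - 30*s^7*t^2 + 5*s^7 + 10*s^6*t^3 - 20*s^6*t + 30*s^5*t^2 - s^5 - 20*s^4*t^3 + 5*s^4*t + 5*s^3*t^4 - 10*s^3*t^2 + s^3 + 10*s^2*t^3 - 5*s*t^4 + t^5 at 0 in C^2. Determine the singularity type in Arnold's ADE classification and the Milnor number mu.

The Hessian of f at 0 has rank 0. Corank 2; j^3 = s^3 is a perfect cube, so E-series; the 5-jet and mu = 8 give E_8.

Type E8, Milnor number mu = 8.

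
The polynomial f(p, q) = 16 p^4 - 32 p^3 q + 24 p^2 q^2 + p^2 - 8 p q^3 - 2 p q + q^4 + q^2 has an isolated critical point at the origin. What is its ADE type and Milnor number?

Type A_3, Milnor number mu = 3.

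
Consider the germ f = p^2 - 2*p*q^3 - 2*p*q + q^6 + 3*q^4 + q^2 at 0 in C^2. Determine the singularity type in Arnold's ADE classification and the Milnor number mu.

Type A_{3}, Milnor number mu = 3.

The Hessian of f at 0 has rank 1. Corank 1: A-series; mu = 3 gives A_3.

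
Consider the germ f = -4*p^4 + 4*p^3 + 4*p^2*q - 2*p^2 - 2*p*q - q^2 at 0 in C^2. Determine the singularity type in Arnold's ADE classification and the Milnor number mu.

Type A_1, Milnor number mu = 1.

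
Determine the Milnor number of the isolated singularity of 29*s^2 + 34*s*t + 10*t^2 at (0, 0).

1

The Hessian of f at 0 has rank 2. Corank 0: nondegenerate Morse point, so A_1.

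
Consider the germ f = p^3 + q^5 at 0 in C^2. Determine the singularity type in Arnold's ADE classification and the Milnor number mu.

Type E_{8}, Milnor number mu = 8.

The Hessian of f at 0 has rank 0. Corank 2; j^3 = p^3 is a perfect cube, so E-series; the 5-jet and mu = 8 give E_8.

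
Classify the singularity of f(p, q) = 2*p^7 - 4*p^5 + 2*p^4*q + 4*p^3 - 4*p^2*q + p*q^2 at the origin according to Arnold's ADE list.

D_{8}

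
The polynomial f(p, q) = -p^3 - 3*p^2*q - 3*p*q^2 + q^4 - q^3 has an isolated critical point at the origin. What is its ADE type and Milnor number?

The Hessian of f at 0 has rank 0. Corank 2; j^3 = -(p + q)^3 is a perfect cube, so E-series; the 4-jet and mu = 6 give E_6.

Type E_6, Milnor number mu = 6.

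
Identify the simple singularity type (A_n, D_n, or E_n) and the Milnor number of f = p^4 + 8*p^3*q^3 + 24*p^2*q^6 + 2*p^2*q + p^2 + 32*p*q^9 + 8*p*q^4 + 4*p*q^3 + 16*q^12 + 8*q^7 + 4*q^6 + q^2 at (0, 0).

Type A_1, Milnor number mu = 1.

The Hessian of f at 0 is [[2, 0], [0, 2]] with rank 2, so corank 0. A Groebner basis of the Jacobian ideal J(f) in C{p,q} is {p, q}; counting standard monomials gives mu = 1. Corank 0: nondegenerate Morse point, so A_1.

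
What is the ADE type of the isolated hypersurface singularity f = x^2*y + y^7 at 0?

D_8

The Hessian of f at 0 has rank 0. Corank 2; j^3 = x^2*y has shape L^2 M (L != M), so D-series; mu = 8 gives D_8.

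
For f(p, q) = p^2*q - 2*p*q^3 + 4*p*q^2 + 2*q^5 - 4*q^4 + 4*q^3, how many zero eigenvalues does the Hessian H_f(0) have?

2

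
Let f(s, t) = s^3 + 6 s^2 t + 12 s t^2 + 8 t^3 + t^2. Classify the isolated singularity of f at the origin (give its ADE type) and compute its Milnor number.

The Hessian of f at 0 has rank 1. Corank 1: A-series; mu = 2 gives A_2.

Type A_{2}, Milnor number mu = 2.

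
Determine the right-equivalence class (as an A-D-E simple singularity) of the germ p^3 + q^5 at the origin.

The Hessian of f at 0 has rank 0. Corank 2; j^3 = p^3 is a perfect cube, so E-series; the 5-jet and mu = 8 give E_8.

E8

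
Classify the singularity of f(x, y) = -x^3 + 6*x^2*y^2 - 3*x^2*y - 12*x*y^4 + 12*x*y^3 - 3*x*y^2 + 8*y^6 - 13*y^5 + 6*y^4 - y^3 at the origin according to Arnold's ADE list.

The Hessian of f at 0 has rank 0. Corank 2; j^3 = -(x + y)^3 is a perfect cube, so E-series; the 5-jet and mu = 8 give E_8.

E8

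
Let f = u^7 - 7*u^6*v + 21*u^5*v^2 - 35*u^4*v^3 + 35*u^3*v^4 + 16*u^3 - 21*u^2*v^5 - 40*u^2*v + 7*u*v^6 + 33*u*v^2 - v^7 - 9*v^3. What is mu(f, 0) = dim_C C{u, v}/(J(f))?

The Hessian of f at 0 has rank 0. Corank 2; j^3 = (u - v)*(4*u - 3*v)^2 has shape L^2 M (L != M), so D-series; mu = 8 gives D_8.

8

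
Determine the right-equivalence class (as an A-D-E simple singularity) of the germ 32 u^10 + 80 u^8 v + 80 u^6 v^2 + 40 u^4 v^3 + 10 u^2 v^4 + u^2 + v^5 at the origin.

A4

The Hessian of f at 0 is [[2, 0], [0, 0]] with rank 1, so corank 1. A Groebner basis of the Jacobian ideal J(f) in C{u,v} is {v^4, u}; counting standard monomials gives mu = 4. Corank 1: A-series; mu = 4 gives A_4.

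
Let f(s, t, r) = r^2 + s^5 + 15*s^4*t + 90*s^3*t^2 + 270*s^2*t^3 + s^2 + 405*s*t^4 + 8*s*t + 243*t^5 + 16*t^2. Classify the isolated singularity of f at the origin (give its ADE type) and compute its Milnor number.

The Hessian of f at 0 is [[2, 8, 0], [8, 32, 0], [0, 0, 2]] with rank 2, so corank 1. A Groebner basis of the Jacobian ideal J(f) in C{s,t,r} is {t^4, s + 4*t, r}; counting standard monomials gives mu = 4. Corank 1: A-series; mu = 4 gives A_4.

Type A_{4}, Milnor number mu = 4.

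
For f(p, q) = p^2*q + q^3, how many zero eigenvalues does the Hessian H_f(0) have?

2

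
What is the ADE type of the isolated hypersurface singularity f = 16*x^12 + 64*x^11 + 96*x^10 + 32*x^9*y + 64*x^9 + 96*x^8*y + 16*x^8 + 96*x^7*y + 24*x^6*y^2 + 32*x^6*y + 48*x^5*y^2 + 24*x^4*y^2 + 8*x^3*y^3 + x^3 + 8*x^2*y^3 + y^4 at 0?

E_6

The Hessian of f at 0 has rank 0. Corank 2; j^3 = x^3 is a perfect cube, so E-series; the 4-jet and mu = 6 give E_6.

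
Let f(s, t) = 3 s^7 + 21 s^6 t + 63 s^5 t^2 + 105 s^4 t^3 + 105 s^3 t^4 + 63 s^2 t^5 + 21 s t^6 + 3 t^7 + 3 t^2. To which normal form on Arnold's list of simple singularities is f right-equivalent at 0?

A_{6}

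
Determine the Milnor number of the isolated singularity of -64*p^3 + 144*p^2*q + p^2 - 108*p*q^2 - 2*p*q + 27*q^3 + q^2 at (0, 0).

2

The Hessian of f at 0 has rank 1. Corank 1: A-series; mu = 2 gives A_2.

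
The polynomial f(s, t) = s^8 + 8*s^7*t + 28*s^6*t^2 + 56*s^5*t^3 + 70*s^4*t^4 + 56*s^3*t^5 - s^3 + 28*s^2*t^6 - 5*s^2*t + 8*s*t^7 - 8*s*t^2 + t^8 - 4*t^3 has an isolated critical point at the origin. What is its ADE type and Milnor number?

Type D_{9}, Milnor number mu = 9.

The Hessian of f at 0 has rank 0. Corank 2; j^3 = -(s + t)*(s + 2*t)^2 has shape L^2 M (L != M), so D-series; mu = 9 gives D_9.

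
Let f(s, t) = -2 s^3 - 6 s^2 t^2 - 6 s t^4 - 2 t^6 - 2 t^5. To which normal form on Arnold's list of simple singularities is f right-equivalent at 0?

E_8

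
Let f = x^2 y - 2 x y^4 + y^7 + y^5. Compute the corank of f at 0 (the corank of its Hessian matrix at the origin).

2

Hessian at 0 has rank 0.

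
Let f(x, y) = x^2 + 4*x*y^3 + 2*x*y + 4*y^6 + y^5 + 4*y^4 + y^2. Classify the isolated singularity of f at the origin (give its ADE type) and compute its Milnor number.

Type A4, Milnor number mu = 4.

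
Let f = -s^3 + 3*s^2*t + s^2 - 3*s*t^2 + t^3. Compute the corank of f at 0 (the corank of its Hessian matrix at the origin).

1

Hessian at 0 has rank 1.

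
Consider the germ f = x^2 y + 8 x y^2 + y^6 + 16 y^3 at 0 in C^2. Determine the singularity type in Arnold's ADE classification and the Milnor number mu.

Type D7, Milnor number mu = 7.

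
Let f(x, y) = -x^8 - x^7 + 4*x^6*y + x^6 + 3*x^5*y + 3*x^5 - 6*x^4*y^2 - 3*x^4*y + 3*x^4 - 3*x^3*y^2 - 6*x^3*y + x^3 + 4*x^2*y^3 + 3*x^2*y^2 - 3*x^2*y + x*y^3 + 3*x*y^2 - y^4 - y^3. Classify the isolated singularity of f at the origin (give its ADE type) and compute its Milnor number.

Type E7, Milnor number mu = 7.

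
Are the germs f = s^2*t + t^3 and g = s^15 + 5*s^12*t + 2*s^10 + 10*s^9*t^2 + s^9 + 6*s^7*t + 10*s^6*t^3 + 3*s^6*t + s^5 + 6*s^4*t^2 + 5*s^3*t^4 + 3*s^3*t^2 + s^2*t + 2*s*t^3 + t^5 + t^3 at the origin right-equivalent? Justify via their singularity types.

Yes.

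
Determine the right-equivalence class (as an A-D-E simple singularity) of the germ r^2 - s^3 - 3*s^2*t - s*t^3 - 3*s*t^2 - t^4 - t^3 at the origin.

E7

The Hessian of f at 0 has rank 1. Corank 2; j^3 = -(s + t)^3 is a perfect cube, so E-series; the 4-jet and mu = 7 give E_7.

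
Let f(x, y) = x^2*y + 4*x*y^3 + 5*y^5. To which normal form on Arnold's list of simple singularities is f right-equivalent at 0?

The Hessian of f at 0 is [[0, 0], [0, 0]] with rank 0, so corank 2. A Groebner basis of the Jacobian ideal J(f) in C{x,y} is {x^3, x^2*y, -2*x^2 + x*y^2, x*y/2 + y^3}; counting standard monomials gives mu = 6. Corank 2; j^3 = x^2*y has shape L^2 M (L != M), so D-series; mu = 6 gives D_6.

D_6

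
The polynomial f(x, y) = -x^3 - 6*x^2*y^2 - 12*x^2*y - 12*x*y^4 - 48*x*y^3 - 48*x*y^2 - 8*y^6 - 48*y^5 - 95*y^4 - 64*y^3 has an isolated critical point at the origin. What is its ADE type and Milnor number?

Type E_{6}, Milnor number mu = 6.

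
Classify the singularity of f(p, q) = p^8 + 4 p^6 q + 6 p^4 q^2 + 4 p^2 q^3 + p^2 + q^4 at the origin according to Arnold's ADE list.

A_{3}

The Hessian of f at 0 has rank 1. Corank 1: A-series; mu = 3 gives A_3.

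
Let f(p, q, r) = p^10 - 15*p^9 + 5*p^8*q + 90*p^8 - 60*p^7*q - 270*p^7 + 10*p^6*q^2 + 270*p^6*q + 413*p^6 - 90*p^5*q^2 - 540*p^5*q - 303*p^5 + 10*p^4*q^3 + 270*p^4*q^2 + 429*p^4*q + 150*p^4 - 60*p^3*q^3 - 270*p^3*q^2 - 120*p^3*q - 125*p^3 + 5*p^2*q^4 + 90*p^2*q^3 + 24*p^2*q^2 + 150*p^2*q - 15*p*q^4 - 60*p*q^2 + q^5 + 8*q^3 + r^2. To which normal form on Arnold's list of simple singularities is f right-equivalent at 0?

The Hessian of f at 0 has rank 1. Corank 2; j^3 = -(5*p - 2*q)^3 is a perfect cube, so E-series; the 5-jet and mu = 8 give E_8.

E_8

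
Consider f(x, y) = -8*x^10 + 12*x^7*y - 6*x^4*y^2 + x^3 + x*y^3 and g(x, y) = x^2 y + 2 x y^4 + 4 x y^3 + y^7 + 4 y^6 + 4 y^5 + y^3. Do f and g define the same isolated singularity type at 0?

The Hessian of f at 0 is [[0, 0], [0, 0]] with rank 0, so corank 2. A Groebner basis of the Jacobian ideal J(f) in C{x,y} is {x^3, x*y^2, 3*x^2 + y^3}; counting standard monomials gives mu = 7. Corank 2; j^3 = x^3 is a perfect cube, so E-series; the 4-jet and mu = 7 give E_7. The Hessian of g at 0 is [[0, 0], [0, 0]] with rank 0, so corank 2. A Groebner basis of the Jacobian ideal J(g) in C{x,y} is {y^3, x^2 + 3*y^2, x*y}; counting standard monomials gives mu = 4. Corank 2; j^3 = y*(x^2 + y^2) splits into three distinct lines over C (the quadratic factor has nonzero discriminant), so D_4. f is E_7 but g is D_4, hence not right-equivalent.

No.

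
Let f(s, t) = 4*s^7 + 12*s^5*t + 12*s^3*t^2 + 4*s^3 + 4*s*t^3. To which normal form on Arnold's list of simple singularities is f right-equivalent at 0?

The Hessian of f at 0 is [[0, 0], [0, 0]] with rank 0, so corank 2. A Groebner basis of the Jacobian ideal J(f) in C{s,t} is {s^3, s*t^2, 3*s^2 + t^3}; counting standard monomials gives mu = 7. Corank 2; j^3 = 4*s^3 is a perfect cube, so E-series; the 4-jet and mu = 7 give E_7.

E_7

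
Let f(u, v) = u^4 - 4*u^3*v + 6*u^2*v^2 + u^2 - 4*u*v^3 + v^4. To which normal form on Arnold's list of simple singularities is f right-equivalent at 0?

The Hessian of f at 0 is [[2, 0], [0, 0]] with rank 1, so corank 1. A Groebner basis of the Jacobian ideal J(f) in C{u,v} is {v^3, u}; counting standard monomials gives mu = 3. Corank 1: A-series; mu = 3 gives A_3.

A3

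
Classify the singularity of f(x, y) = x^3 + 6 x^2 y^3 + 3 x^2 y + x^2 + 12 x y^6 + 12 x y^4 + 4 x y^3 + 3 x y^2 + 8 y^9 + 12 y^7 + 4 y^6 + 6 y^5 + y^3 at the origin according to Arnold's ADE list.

The Hessian of f at 0 has rank 1. Corank 1: A-series; mu = 2 gives A_2.

A_2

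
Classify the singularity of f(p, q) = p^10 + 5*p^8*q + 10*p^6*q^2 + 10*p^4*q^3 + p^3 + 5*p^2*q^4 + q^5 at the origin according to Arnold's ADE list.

E_8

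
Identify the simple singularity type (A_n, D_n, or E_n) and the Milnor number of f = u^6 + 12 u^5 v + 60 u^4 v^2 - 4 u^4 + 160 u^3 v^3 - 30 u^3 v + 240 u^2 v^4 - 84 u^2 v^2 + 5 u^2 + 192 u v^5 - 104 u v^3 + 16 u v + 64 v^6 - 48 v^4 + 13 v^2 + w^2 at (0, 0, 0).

The Hessian of f at 0 has rank 3. Corank 0: nondegenerate Morse point, so A_1.

Type A_1, Milnor number mu = 1.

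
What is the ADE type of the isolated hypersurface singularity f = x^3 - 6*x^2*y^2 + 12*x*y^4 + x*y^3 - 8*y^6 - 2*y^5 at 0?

E7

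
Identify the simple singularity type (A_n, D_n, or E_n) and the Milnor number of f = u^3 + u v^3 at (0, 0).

Type E7, Milnor number mu = 7.

The Hessian of f at 0 is [[0, 0], [0, 0]] with rank 0, so corank 2. A Groebner basis of the Jacobian ideal J(f) in C{u,v} is {u^3, u*v^2, 3*u^2 + v^3}; counting standard monomials gives mu = 7. Corank 2; j^3 = u^3 is a perfect cube, so E-series; the 4-jet and mu = 7 give E_7.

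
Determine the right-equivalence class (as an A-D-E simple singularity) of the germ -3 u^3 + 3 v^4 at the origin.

E_6

The Hessian of f at 0 has rank 0. Corank 2; j^3 = -3*u^3 is a perfect cube, so E-series; the 4-jet and mu = 6 give E_6.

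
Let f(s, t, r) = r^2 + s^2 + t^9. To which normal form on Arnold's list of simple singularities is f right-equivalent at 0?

The Hessian of f at 0 has rank 2. Corank 1: A-series; mu = 8 gives A_8.

A8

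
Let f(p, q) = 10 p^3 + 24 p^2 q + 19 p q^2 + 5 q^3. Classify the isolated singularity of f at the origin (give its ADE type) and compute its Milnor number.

Type D_4, Milnor number mu = 4.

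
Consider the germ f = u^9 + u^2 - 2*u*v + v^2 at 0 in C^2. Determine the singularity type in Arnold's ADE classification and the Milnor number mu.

Type A_8, Milnor number mu = 8.

The Hessian of f at 0 has rank 1. Corank 1: A-series; mu = 8 gives A_8.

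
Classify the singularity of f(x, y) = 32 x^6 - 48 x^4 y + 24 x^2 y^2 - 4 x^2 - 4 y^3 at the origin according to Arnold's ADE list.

A2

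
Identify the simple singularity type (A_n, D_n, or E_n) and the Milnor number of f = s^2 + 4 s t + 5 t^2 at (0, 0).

Type A_1, Milnor number mu = 1.

The Hessian of f at 0 is [[2, 4], [4, 10]] with rank 2, so corank 0. A Groebner basis of the Jacobian ideal J(f) in C{s,t} is {s, t}; counting standard monomials gives mu = 1. Corank 0: nondegenerate Morse point, so A_1.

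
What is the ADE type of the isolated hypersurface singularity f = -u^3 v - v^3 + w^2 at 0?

E7

The Hessian of f at 0 has rank 1. Corank 2; j^3 = -v^3 is a perfect cube, so E-series; the 4-jet and mu = 7 give E_7.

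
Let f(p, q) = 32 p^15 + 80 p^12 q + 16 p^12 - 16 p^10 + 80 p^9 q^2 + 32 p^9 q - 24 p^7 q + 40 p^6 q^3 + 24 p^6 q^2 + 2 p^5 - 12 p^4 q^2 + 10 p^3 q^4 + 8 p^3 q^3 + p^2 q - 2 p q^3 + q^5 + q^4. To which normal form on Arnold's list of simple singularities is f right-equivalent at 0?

The Hessian of f at 0 has rank 0. Corank 2; j^3 = p^2*q has shape L^2 M (L != M), so D-series; mu = 5 gives D_5.

D_{5}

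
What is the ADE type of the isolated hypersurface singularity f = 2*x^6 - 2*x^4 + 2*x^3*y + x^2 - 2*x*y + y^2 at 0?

A_5

The Hessian of f at 0 is [[2, -2], [-2, 2]] with rank 1, so corank 1. A Groebner basis of the Jacobian ideal J(f) in C{x,y} is {x*y^2 - x + y, -x + y^3 + y, x^2 - 2*x*y + y^2}; counting standard monomials gives mu = 5. Corank 1: A-series; mu = 5 gives A_5.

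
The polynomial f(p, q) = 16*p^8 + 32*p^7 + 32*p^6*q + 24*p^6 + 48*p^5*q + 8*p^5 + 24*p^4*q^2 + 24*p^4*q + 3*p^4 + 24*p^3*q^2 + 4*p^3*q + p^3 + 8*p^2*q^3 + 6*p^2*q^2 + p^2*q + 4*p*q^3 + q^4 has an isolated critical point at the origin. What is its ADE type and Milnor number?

Type D_5, Milnor number mu = 5.

The Hessian of f at 0 is [[0, 0], [0, 0]] with rank 0, so corank 2. A Groebner basis of the Jacobian ideal J(f) in C{p,q} is {p*q^2, -p*q/4 + q^3, p^2 + p*q}; counting standard monomials gives mu = 5. Corank 2; j^3 = p^2*(p + q) has shape L^2 M (L != M), so D-series; mu = 5 gives D_5.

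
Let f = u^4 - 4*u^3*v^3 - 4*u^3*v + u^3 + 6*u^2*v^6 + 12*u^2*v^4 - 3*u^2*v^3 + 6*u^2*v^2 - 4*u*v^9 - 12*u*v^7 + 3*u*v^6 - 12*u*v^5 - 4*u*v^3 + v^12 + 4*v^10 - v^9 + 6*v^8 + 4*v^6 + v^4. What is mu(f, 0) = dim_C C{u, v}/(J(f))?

6

The Hessian of f at 0 is [[0, 0], [0, 0]] with rank 0, so corank 2. A Groebner basis of the Jacobian ideal J(f) in C{u,v} is {v^4, u*v^2 - v^3/3, u^2}; counting standard monomials gives mu = 6. Corank 2; j^3 = u^3 is a perfect cube, so E-series; the 4-jet and mu = 6 give E_6.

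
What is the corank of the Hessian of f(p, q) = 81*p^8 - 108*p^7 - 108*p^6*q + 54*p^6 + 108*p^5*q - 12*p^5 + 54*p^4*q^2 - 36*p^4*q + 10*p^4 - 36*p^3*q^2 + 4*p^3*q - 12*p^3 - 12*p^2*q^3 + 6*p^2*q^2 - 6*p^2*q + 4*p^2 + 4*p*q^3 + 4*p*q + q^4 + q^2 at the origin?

1

Hessian at 0 has rank 1.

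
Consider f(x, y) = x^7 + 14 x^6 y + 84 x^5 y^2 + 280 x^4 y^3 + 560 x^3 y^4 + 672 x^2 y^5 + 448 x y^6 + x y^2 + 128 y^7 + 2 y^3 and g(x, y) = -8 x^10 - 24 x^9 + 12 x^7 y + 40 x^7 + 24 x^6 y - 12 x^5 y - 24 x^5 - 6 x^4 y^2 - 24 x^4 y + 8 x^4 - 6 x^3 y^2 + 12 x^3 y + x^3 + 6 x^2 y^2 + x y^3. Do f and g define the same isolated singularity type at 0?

The Hessian of f at 0 has rank 0. Corank 2; j^3 = y^2*(x + 2*y) has shape L^2 M (L != M), so D-series; mu = 8 gives D_8. The Hessian of g at 0 has rank 0. Corank 2; j^3 = x^3 is a perfect cube, so E-series; the 4-jet and mu = 7 give E_7. f is D_8 but g is E_7, hence not right-equivalent.

No.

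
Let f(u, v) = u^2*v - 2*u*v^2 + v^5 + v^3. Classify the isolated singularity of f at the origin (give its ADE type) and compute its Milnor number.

Type D6, Milnor number mu = 6.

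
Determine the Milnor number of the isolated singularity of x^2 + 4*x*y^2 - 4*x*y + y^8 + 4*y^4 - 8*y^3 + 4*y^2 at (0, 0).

7

The Hessian of f at 0 has rank 1. Corank 1: A-series; mu = 7 gives A_7.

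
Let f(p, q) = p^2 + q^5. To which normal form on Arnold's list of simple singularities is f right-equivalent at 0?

The Hessian of f at 0 is [[2, 0], [0, 0]] with rank 1, so corank 1. A Groebner basis of the Jacobian ideal J(f) in C{p,q} is {q^4, p}; counting standard monomials gives mu = 4. Corank 1: A-series; mu = 4 gives A_4.

A4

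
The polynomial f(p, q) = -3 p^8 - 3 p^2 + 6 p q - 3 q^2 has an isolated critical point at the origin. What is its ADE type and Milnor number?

Type A_7, Milnor number mu = 7.

The Hessian of f at 0 has rank 1. Corank 1: A-series; mu = 7 gives A_7.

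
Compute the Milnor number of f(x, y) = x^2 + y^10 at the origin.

9

The Hessian of f at 0 has rank 1. Corank 1: A-series; mu = 9 gives A_9.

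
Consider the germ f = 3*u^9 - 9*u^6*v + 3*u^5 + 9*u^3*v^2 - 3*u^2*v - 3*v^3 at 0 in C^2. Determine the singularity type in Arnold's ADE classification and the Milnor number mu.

The Hessian of f at 0 has rank 0. Corank 2; j^3 = -3*v*(u^2 + v^2) splits into three distinct lines over C (the quadratic factor has nonzero discriminant), so D_4.

Type D4, Milnor number mu = 4.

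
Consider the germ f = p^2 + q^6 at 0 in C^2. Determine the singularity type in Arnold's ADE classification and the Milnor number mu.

Type A_5, Milnor number mu = 5.

The Hessian of f at 0 is [[2, 0], [0, 0]] with rank 1, so corank 1. A Groebner basis of the Jacobian ideal J(f) in C{p,q} is {q^5, p}; counting standard monomials gives mu = 5. Corank 1: A-series; mu = 5 gives A_5.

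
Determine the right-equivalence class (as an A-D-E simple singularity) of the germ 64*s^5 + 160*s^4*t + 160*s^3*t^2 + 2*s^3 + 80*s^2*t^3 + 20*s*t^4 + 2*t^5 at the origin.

E_{8}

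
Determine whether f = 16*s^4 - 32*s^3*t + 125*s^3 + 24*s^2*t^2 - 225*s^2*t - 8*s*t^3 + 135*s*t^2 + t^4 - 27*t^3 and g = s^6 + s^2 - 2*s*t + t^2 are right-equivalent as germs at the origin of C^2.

No.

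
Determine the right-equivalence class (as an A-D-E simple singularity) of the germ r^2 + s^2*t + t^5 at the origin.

D_{6}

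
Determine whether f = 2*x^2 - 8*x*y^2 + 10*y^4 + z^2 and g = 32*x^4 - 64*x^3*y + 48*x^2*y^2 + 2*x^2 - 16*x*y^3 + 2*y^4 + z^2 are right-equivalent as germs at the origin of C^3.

Yes.

The Hessian of f at 0 has rank 2. Corank 1: A-series; mu = 3 gives A_3. The Hessian of g at 0 has rank 2. Corank 1: A-series; mu = 3 gives A_3. Both have type A_3, hence right-equivalent.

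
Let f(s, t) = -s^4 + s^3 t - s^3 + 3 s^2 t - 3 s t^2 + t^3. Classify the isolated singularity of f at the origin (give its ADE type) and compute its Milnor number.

Type E_7, Milnor number mu = 7.

The Hessian of f at 0 has rank 0. Corank 2; j^3 = -(s - t)^3 is a perfect cube, so E-series; the 4-jet and mu = 7 give E_7.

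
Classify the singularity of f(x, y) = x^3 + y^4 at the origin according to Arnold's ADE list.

E_{6}

The Hessian of f at 0 is [[0, 0], [0, 0]] with rank 0, so corank 2. A Groebner basis of the Jacobian ideal J(f) in C{x,y} is {y^3, x^2}; counting standard monomials gives mu = 6. Corank 2; j^3 = x^3 is a perfect cube, so E-series; the 4-jet and mu = 6 give E_6.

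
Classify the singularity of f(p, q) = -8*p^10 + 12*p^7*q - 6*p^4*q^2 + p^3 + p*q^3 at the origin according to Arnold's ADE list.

E7

The Hessian of f at 0 has rank 0. Corank 2; j^3 = p^3 is a perfect cube, so E-series; the 4-jet and mu = 7 give E_7.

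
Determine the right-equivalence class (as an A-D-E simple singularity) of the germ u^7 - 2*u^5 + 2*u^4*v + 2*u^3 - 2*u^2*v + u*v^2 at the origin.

D_{4}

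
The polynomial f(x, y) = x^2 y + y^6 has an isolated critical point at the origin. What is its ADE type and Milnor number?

Type D_{7}, Milnor number mu = 7.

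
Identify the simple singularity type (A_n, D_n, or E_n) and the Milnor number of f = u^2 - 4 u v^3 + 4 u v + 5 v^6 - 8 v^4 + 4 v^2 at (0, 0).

Type A5, Milnor number mu = 5.

The Hessian of f at 0 has rank 1. Corank 1: A-series; mu = 5 gives A_5.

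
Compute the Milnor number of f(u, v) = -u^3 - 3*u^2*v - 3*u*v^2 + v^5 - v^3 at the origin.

8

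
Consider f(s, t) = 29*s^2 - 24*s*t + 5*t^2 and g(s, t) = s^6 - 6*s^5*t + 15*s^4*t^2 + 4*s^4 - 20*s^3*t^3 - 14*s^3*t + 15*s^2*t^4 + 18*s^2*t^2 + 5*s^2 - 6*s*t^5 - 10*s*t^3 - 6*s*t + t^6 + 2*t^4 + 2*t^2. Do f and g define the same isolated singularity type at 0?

Yes.

The Hessian of f at 0 has rank 2. Corank 0: nondegenerate Morse point, so A_1. The Hessian of g at 0 has rank 2. Corank 0: nondegenerate Morse point, so A_1. Both have type A_1, hence right-equivalent.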